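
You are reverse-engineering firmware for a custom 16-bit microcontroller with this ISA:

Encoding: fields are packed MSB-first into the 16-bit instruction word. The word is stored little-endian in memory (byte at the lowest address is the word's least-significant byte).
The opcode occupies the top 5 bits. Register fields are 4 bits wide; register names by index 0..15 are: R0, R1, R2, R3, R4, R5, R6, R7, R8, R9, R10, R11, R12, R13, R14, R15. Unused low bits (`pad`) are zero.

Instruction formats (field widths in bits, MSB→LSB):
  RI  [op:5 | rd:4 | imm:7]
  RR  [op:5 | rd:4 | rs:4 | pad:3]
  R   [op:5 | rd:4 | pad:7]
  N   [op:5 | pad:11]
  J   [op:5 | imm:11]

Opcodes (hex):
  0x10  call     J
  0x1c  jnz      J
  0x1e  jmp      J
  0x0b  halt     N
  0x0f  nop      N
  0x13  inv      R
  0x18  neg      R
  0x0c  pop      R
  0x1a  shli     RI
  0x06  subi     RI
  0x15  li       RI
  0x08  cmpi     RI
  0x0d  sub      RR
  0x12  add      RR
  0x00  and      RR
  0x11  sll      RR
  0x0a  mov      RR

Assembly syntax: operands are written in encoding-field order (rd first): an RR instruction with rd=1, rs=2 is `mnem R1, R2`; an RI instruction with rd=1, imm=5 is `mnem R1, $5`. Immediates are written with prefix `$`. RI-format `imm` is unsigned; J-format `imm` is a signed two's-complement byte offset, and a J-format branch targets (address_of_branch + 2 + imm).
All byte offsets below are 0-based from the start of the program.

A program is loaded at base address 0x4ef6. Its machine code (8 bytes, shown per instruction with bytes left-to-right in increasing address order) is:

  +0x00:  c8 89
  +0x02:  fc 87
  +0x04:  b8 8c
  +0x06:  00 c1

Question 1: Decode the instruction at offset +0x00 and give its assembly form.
@+00  little-endian(c8 89) = 0x89c8
  opcode bits[15:11]=0x11: sll/RR
  rd@[10:7]=0x3 ⇒ R3
  rs@[6:3]=0x9 ⇒ R9

sll R3, R9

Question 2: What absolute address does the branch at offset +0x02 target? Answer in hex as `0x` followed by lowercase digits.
0x4ef6

@+02  little-endian(fc 87) = 0x87fc
  top 5b → 0x10 → call [J]
  [10:0] imm=2044 (s11→-4) = $-4
  target = base 0x4ef6 + off 0x02 + 2 + imm -4 = 0x4ef6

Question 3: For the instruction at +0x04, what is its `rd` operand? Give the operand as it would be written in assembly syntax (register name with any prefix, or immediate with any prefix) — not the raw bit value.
R9

@+04  little-endian(b8 8c) = 0x8cb8
  opcode bits[15:11]=0x11: sll/RR
  rd: (w>>7)&0xf=0x9 → R9
  rs: (w>>3)&0xf=0x7 → R7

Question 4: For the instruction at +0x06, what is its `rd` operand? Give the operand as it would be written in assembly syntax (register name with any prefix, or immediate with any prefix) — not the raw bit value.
R2

+0x06: 00 c1 ⇒ word 0xc100 (little)
  op=0xc100>>11=0x18 ⇒ neg (R)
  rd: (w>>7)&0xf=0x2 → R2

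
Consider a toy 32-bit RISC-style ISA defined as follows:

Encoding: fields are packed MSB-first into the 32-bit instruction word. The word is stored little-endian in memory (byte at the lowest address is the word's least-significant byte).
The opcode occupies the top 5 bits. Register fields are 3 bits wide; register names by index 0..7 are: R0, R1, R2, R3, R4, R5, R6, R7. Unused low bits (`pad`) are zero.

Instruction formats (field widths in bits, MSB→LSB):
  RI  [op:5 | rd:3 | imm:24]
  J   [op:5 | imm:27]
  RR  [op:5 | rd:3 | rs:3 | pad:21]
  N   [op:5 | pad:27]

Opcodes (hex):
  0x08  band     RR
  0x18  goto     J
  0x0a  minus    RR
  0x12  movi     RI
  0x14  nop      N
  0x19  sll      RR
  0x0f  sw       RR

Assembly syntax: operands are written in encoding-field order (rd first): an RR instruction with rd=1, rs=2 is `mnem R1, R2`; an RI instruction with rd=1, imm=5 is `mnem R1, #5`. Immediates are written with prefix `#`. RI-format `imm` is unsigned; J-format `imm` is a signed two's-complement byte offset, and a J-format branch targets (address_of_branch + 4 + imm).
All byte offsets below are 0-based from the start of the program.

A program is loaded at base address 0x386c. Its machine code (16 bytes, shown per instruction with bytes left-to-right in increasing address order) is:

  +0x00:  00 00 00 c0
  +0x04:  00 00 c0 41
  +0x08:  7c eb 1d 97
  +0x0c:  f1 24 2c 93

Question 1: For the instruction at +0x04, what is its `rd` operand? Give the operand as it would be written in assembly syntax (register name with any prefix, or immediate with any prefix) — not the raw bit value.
R1

+0x04: 00 00 c0 41 ⇒ word 0x41c00000 (little)
  opcode bits[31:27]=0x8: band/RR
  rd@[26:24]=0x1 ⇒ R1
  rs@[23:21]=0x6 ⇒ R6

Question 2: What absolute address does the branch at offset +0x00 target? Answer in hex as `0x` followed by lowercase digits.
0x3870

@+00  little-endian(00 00 00 c0) = 0xc0000000
  opcode bits[31:27]=0x18: goto/J
  imm@[26:0]=0x0 ⇒ #0
  target = base 0x386c + off 0x00 + 4 + imm 0 = 0x3870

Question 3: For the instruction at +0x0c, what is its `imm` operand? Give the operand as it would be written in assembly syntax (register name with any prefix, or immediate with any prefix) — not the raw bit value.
#2893041

@+0c  little-endian(f1 24 2c 93) = 0x932c24f1
  top 5b → 0x12 → movi [RI]
  [26:24] rd=3 = R3
  [23:0] imm=2893041 = #2893041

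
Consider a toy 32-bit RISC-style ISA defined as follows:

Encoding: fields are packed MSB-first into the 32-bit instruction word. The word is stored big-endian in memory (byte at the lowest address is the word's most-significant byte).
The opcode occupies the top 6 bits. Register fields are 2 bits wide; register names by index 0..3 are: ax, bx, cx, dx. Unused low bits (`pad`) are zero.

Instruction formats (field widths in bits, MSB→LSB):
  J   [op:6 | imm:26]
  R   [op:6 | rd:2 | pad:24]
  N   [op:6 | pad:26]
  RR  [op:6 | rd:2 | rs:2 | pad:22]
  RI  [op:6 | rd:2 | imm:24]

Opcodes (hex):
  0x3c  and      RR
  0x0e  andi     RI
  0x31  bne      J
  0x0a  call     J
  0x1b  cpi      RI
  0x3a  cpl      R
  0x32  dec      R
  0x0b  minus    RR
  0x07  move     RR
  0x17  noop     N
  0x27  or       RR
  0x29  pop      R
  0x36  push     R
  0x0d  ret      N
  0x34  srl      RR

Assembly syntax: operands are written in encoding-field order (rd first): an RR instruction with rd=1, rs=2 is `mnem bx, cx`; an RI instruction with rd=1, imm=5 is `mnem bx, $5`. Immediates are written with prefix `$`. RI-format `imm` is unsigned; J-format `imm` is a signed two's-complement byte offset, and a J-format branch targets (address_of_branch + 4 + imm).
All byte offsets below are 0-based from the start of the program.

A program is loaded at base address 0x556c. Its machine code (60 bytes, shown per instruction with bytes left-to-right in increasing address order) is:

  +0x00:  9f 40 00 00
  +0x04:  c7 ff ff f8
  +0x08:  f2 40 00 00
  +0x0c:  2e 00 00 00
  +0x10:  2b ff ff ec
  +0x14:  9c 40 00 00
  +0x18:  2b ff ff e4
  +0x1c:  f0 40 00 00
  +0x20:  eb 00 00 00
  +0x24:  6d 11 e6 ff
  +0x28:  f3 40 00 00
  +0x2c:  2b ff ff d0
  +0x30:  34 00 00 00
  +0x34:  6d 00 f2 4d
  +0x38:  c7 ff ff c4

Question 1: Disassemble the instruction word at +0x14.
@+14  big-endian(9c 40 00 00) = 0x9c400000
  top 6b → 0x27 → or [RR]
  rd@[25:24]=0x0 ⇒ ax
  rs@[23:22]=0x1 ⇒ bx

or ax, bx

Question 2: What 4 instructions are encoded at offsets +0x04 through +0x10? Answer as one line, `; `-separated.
bne $-8; and cx, bx; minus cx, ax; call $-20

[04] c7 ff ff f8 → 0xc7fffff8
  opcode bits[31:26]=0x31: bne/J
  imm: (w>>0)&0x3ffffff=0x3fffff8 (s26→-8) → $-8
[08] f2 40 00 00 → 0xf2400000
  opcode bits[31:26]=0x3c: and/RR
  rd: (w>>24)&0x3=0x2 → cx
  rs: (w>>22)&0x3=0x1 → bx
[0c] 2e 00 00 00 → 0x2e000000
  opcode bits[31:26]=0xb: minus/RR
  rd: (w>>24)&0x3=0x2 → cx
  rs: (w>>22)&0x3=0x0 → ax
[10] 2b ff ff ec → 0x2bffffec
  opcode bits[31:26]=0xa: call/J
  imm: (w>>0)&0x3ffffff=0x3ffffec (s26→-20) → $-20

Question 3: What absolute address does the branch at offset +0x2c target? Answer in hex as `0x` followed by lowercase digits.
0x556c

off 0x2c: read 2b ff ff d0 as big → 0x2bffffd0
  op=0x2bffffd0>>26=0xa ⇒ call (J)
  imm@[25:0]=0x3ffffd0 (s26→-48) ⇒ $-48
  target = base 0x556c + off 0x2c + 4 + imm -48 = 0x556c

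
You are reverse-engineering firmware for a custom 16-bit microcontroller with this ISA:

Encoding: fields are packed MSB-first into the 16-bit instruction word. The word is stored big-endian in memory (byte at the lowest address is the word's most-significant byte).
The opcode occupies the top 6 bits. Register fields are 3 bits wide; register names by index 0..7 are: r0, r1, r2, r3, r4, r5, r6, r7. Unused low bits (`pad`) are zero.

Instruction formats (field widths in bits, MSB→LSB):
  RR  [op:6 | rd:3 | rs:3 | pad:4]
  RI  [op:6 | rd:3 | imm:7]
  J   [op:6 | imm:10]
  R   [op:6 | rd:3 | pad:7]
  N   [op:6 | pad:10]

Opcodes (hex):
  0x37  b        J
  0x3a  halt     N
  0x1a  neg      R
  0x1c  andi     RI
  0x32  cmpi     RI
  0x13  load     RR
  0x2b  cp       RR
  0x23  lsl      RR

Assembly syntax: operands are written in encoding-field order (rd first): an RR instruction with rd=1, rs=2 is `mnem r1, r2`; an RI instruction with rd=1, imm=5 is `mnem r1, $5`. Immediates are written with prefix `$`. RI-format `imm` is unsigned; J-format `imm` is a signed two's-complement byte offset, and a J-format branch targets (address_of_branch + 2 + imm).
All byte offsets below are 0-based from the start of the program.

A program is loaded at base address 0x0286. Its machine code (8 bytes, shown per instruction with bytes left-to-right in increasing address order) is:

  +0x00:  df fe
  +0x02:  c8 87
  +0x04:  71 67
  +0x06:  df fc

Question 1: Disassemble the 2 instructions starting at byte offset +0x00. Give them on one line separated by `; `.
off 0x00: read df fe as big → 0xdffe
  op=0xdffe>>10=0x37 ⇒ b (J)
  [9:0] imm=1022 (s10→-2) = $-2
off 0x02: read c8 87 as big → 0xc887
  op=0xc887>>10=0x32 ⇒ cmpi (RI)
  [9:7] rd=1 = r1
  [6:0] imm=7 = $7

b $-2; cmpi r1, $7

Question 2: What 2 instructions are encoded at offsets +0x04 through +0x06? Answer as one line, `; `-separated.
@+04  big-endian(71 67) = 0x7167
  opcode bits[15:10]=0x1c: andi/RI
  rd@[9:7]=0x2 ⇒ r2
  imm@[6:0]=0x67 ⇒ $103
@+06  big-endian(df fc) = 0xdffc
  opcode bits[15:10]=0x37: b/J
  imm@[9:0]=0x3fc (s10→-4) ⇒ $-4

andi r2, $103; b $-4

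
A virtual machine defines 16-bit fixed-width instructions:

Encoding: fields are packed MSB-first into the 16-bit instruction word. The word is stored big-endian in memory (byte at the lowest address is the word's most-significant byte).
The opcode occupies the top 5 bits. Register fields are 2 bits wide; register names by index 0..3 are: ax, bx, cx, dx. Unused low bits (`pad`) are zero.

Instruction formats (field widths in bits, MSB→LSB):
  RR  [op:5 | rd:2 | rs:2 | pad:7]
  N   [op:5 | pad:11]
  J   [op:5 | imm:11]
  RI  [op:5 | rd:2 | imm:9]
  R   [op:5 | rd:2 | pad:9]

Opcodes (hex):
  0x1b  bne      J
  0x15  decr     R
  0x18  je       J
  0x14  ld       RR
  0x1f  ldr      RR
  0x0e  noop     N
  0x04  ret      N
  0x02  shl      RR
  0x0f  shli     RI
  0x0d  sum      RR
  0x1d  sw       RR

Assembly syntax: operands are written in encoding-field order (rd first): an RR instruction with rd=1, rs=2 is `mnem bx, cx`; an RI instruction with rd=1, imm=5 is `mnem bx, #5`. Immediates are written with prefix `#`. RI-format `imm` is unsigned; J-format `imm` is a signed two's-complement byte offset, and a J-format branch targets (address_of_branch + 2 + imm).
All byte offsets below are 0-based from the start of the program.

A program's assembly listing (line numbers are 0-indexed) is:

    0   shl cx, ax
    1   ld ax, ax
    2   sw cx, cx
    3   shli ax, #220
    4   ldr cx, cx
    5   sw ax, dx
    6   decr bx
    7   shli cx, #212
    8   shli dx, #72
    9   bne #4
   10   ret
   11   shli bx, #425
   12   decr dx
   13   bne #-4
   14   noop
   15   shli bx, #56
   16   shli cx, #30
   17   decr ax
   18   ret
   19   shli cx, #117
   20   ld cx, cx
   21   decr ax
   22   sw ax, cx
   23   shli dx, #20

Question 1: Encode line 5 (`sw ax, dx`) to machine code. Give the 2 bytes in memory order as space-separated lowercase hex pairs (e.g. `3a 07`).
e9 80

line 5 (sw): pack op=0x1d:5|rd=0:2|rs=3:2|pad=0:7 = 0xe980; big→ e9 80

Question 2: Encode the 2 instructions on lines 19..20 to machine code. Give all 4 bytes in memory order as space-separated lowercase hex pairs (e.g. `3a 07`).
L19: shli op=0xf:5|rd=2:2|imm=117:9 ⇒ 0x7c75 ⇒ big 7c 75
L20: ld op=0x14:5|rd=2:2|rs=2:2|pad=0:7 ⇒ 0xa500 ⇒ big a5 00

7c 75 a5 00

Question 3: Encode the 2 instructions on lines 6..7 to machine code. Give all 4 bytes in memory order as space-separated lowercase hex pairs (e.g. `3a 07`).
6. decr fields op=0x15:5|rd=1:2|pad=0:9 → word aa00h → aa 00
7. shli fields op=0xf:5|rd=2:2|imm=212:9 → word 7cd4h → 7c d4

aa 00 7c d4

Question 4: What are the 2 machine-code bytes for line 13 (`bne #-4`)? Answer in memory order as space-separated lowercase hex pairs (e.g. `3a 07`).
L13: bne op=0x1b:5|imm=-4:11 ⇒ 0xdffc ⇒ big df fc

df fc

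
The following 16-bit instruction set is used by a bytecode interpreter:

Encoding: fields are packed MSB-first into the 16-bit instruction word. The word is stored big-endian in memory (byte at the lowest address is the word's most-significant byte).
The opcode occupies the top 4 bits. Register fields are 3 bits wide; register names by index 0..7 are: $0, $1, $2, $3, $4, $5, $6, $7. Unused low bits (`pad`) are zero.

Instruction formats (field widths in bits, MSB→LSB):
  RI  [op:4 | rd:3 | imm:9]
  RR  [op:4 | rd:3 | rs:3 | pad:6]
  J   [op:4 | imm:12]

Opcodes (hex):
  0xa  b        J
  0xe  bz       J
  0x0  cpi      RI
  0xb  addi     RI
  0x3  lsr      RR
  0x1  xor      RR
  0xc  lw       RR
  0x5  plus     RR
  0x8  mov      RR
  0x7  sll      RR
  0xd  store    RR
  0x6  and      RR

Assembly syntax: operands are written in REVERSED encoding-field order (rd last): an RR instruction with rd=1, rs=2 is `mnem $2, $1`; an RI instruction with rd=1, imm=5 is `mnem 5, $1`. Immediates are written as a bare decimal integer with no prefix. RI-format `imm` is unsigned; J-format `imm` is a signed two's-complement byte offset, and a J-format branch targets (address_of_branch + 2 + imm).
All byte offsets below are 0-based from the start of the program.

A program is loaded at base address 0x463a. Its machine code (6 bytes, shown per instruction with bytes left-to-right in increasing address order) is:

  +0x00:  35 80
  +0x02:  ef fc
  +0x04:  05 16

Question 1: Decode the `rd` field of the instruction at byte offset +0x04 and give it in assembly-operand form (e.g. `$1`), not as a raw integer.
$2

off 0x04: read 05 16 as big → 0x0516
  top 4b → 0x0 → cpi [RI]
  rd@[11:9]=0x2 ⇒ $2
  imm@[8:0]=0x116 ⇒ 278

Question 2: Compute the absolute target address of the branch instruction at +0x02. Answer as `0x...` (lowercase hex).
0x463a

[02] ef fc → 0xeffc
  top 4b → 0xe → bz [J]
  [11:0] imm=4092 (s12→-4) = -4
  target = base 0x463a + off 0x02 + 2 + imm -4 = 0x463a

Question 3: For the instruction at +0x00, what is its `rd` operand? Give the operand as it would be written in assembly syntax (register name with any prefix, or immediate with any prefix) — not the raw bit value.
+0x00: 35 80 ⇒ word 0x3580 (big)
  opcode bits[15:12]=0x3: lsr/RR
  rd@[11:9]=0x2 ⇒ $2
  rs@[8:6]=0x6 ⇒ $6

$2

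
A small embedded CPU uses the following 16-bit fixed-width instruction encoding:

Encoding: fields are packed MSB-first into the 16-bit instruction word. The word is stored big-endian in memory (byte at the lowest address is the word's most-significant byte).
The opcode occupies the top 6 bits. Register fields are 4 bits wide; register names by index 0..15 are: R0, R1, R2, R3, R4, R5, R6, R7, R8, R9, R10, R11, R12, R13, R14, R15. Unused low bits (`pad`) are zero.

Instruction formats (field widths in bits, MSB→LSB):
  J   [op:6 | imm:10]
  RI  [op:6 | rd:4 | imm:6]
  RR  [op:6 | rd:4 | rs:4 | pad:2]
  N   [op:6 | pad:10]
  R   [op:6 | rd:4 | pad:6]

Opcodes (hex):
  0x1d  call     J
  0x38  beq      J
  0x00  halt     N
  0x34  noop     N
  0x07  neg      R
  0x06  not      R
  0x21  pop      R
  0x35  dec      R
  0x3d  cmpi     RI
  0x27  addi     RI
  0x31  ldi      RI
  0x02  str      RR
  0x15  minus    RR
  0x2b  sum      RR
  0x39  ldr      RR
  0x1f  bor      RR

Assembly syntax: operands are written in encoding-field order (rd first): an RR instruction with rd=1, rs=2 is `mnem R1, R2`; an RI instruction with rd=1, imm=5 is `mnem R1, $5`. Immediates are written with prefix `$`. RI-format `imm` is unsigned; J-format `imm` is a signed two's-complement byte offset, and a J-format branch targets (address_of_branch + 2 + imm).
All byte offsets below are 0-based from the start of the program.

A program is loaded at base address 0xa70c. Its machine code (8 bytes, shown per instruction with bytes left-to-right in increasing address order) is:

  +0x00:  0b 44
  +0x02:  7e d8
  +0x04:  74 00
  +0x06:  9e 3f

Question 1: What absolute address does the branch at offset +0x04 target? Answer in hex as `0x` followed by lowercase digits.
[04] 74 00 → 0x7400
  opcode bits[15:10]=0x1d: call/J
  imm: (w>>0)&0x3ff=0x0 → $0
  target = base 0xa70c + off 0x04 + 2 + imm 0 = 0xa712

0xa712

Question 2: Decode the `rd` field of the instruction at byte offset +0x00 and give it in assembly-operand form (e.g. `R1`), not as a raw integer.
R13

+0x00: 0b 44 ⇒ word 0x0b44 (big)
  op=0x0b44>>10=0x2 ⇒ str (RR)
  rd: (w>>6)&0xf=0xd → R13
  rs: (w>>2)&0xf=0x1 → R1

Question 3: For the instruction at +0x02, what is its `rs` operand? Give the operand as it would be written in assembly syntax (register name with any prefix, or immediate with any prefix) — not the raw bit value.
[02] 7e d8 → 0x7ed8
  top 6b → 0x1f → bor [RR]
  rd: (w>>6)&0xf=0xb → R11
  rs: (w>>2)&0xf=0x6 → R6

R6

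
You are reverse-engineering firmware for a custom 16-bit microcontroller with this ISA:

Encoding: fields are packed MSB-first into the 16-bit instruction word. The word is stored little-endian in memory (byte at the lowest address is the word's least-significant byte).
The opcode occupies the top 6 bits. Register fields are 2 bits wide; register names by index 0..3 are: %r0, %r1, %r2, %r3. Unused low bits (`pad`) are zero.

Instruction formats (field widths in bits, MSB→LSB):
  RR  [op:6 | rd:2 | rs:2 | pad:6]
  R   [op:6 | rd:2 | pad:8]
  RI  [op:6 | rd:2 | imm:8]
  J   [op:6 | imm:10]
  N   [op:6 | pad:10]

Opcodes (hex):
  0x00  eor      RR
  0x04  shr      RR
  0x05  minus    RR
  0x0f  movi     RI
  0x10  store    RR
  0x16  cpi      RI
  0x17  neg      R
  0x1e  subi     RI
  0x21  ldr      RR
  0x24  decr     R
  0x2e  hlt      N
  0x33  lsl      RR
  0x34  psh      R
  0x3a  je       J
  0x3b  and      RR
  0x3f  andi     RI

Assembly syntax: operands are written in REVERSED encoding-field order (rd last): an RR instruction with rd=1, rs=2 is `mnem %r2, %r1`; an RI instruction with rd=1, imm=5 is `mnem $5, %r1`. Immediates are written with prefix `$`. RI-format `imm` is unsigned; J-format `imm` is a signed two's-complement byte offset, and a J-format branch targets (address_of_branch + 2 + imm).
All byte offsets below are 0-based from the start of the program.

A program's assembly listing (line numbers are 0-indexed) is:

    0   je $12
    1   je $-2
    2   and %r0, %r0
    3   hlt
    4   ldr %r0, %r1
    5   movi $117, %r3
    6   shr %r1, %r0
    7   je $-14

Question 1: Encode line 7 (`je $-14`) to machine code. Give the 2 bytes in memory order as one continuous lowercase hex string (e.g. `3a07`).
f2eb

L7: je op=0x3a:6|imm=-14:10 ⇒ 0xebf2 ⇒ little f2 eb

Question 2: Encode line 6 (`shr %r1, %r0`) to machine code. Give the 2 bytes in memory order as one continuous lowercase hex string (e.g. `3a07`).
line 6 (shr): pack op=0x4:6|rd=0:2|rs=1:2|pad=0:6 = 0x1040; little→ 40 10

4010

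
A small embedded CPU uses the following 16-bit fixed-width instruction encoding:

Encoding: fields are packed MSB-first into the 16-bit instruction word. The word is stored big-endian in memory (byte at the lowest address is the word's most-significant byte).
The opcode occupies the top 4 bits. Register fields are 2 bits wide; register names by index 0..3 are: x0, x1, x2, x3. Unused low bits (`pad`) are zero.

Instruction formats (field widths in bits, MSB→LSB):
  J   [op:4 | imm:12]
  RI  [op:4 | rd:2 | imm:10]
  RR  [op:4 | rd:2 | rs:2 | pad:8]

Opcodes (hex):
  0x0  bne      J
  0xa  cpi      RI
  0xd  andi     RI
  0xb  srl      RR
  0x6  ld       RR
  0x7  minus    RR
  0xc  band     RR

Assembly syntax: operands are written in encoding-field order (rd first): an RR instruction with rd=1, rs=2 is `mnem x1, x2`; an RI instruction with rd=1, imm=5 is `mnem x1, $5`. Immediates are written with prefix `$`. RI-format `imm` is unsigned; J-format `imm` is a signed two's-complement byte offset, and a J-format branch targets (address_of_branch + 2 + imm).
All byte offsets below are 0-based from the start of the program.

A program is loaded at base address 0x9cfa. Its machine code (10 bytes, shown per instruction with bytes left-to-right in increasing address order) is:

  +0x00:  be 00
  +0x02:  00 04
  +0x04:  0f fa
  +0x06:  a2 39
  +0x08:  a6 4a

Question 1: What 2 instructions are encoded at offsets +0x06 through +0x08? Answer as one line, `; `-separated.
@+06  big-endian(a2 39) = 0xa239
  opcode bits[15:12]=0xa: cpi/RI
  rd@[11:10]=0x0 ⇒ x0
  imm@[9:0]=0x239 ⇒ $569
@+08  big-endian(a6 4a) = 0xa64a
  opcode bits[15:12]=0xa: cpi/RI
  rd@[11:10]=0x1 ⇒ x1
  imm@[9:0]=0x24a ⇒ $586

cpi x0, $569; cpi x1, $586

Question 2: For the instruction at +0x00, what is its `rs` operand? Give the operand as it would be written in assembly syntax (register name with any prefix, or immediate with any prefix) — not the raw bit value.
off 0x00: read be 00 as big → 0xbe00
  top 4b → 0xb → srl [RR]
  [11:10] rd=3 = x3
  [9:8] rs=2 = x2

x2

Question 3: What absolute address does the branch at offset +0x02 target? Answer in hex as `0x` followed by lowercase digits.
0x9d02

off 0x02: read 00 04 as big → 0x0004
  top 4b → 0x0 → bne [J]
  [11:0] imm=4 = $4
  target = base 0x9cfa + off 0x02 + 2 + imm 4 = 0x9d02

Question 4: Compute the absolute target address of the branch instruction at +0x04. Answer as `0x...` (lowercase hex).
off 0x04: read 0f fa as big → 0x0ffa
  top 4b → 0x0 → bne [J]
  [11:0] imm=4090 (s12→-6) = $-6
  target = base 0x9cfa + off 0x04 + 2 + imm -6 = 0x9cfa

0x9cfa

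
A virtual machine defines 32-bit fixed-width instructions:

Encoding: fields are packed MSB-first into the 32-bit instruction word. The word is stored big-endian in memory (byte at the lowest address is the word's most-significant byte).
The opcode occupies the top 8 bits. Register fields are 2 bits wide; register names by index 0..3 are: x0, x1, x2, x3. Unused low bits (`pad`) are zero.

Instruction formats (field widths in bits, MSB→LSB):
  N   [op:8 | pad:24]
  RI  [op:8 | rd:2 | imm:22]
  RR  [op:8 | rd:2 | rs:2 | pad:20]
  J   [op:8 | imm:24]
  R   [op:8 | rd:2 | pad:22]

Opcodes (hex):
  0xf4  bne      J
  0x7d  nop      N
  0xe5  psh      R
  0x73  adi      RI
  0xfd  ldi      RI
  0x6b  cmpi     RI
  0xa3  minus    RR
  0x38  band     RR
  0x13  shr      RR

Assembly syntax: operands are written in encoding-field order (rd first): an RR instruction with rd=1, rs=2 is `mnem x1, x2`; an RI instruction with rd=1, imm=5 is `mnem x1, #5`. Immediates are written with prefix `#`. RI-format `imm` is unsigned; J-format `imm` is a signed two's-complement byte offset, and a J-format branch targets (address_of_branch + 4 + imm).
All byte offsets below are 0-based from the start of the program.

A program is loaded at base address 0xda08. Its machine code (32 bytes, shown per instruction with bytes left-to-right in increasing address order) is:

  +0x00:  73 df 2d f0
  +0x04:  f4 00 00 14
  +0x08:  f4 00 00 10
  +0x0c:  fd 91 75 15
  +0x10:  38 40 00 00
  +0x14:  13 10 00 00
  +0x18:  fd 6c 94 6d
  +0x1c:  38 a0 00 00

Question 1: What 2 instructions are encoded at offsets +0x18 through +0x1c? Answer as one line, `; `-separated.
+0x18: fd 6c 94 6d ⇒ word 0xfd6c946d (big)
  op=0xfd6c946d>>24=0xfd ⇒ ldi (RI)
  [23:22] rd=1 = x1
  [21:0] imm=2921581 = #2921581
+0x1c: 38 a0 00 00 ⇒ word 0x38a00000 (big)
  op=0x38a00000>>24=0x38 ⇒ band (RR)
  [23:22] rd=2 = x2
  [21:20] rs=2 = x2

ldi x1, #2921581; band x2, x2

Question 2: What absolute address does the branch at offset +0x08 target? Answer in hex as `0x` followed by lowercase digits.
0xda24

off 0x08: read f4 00 00 10 as big → 0xf4000010
  opcode bits[31:24]=0xf4: bne/J
  [23:0] imm=16 = #16
  target = base 0xda08 + off 0x08 + 4 + imm 16 = 0xda24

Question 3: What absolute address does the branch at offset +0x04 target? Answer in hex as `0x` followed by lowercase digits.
@+04  big-endian(f4 00 00 14) = 0xf4000014
  op=0xf4000014>>24=0xf4 ⇒ bne (J)
  imm@[23:0]=0x14 ⇒ #20
  target = base 0xda08 + off 0x04 + 4 + imm 20 = 0xda24

0xda24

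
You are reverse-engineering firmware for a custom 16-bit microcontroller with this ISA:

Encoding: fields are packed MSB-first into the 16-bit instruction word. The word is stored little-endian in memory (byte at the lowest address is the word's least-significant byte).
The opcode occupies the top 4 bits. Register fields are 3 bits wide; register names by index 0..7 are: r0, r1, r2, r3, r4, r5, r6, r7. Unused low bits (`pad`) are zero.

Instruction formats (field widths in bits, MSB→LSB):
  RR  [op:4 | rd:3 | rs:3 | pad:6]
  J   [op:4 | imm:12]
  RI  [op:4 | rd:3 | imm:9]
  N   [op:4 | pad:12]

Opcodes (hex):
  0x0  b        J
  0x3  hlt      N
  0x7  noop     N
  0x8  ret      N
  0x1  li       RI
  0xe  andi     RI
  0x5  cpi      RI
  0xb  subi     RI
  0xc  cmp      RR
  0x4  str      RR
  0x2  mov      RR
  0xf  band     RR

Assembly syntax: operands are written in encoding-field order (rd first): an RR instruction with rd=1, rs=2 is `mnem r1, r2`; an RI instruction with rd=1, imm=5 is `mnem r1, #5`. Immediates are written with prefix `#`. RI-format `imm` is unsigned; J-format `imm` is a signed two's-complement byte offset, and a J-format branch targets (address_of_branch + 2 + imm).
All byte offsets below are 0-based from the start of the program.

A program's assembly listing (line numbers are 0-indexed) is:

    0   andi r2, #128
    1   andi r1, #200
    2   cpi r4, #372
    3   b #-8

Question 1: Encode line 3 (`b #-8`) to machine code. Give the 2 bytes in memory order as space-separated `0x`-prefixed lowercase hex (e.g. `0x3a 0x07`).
3. b fields op=0x0:4|imm=-8:12 → word 0ff8h → f8 0f

0xf8 0x0f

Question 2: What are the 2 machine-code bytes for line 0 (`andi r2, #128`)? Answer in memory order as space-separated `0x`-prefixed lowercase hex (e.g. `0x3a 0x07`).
0. andi fields op=0xe:4|rd=2:3|imm=128:9 → word e480h → 80 e4

0x80 0xe4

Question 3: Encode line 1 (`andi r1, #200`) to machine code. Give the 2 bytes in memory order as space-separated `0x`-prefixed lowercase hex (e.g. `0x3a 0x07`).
0xc8 0xe2

L1: andi op=0xe:4|rd=1:3|imm=200:9 ⇒ 0xe2c8 ⇒ little c8 e2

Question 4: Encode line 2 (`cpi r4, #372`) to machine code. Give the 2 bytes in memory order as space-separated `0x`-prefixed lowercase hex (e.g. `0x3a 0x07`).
0x74 0x59

2. cpi fields op=0x5:4|rd=4:3|imm=372:9 → word 5974h → 74 59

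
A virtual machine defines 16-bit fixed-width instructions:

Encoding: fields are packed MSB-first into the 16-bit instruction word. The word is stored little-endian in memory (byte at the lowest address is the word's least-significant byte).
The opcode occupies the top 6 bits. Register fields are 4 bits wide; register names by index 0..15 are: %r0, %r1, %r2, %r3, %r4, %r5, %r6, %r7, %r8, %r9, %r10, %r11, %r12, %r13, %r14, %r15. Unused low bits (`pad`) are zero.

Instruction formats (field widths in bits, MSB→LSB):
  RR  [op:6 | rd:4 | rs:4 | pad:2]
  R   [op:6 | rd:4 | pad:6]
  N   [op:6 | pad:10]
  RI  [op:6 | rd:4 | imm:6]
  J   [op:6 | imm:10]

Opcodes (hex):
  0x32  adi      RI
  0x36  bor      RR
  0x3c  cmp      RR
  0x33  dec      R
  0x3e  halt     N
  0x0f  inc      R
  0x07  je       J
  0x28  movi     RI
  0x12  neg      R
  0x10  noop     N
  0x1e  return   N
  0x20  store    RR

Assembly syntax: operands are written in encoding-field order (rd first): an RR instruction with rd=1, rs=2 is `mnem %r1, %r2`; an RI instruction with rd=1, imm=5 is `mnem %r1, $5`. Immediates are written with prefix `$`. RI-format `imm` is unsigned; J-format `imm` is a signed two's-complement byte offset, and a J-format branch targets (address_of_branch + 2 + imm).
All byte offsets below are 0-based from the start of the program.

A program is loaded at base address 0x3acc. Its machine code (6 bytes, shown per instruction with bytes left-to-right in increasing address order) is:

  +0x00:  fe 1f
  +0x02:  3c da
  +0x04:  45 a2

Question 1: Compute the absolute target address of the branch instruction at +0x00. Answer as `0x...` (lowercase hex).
[00] fe 1f → 0x1ffe
  op=0x1ffe>>10=0x7 ⇒ je (J)
  [9:0] imm=1022 (s10→-2) = $-2
  target = base 0x3acc + off 0x00 + 2 + imm -2 = 0x3acc

0x3acc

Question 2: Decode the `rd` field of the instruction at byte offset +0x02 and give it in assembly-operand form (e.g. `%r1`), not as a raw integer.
%r8

[02] 3c da → 0xda3c
  opcode bits[15:10]=0x36: bor/RR
  rd@[9:6]=0x8 ⇒ %r8
  rs@[5:2]=0xf ⇒ %r15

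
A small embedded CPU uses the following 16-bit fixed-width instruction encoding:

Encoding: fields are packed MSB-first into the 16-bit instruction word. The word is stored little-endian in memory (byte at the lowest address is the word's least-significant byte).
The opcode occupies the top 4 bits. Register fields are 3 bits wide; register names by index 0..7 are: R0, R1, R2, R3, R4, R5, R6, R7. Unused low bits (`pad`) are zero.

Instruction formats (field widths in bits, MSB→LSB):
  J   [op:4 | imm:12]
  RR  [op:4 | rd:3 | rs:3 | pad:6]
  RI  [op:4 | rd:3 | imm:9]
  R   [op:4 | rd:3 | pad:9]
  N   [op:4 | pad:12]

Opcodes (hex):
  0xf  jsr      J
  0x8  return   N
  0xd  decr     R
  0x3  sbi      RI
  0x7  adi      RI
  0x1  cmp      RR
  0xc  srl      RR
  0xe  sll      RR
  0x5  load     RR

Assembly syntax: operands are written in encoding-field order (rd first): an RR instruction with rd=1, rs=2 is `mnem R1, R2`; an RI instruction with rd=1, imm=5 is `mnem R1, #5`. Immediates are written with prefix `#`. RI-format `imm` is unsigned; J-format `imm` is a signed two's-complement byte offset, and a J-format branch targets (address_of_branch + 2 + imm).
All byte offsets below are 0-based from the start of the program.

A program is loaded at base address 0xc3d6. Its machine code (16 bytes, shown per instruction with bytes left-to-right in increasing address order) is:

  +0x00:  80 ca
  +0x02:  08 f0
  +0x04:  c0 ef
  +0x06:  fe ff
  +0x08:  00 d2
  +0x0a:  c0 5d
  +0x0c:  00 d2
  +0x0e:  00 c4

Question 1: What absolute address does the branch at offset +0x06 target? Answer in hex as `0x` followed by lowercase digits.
0xc3dc

[06] fe ff → 0xfffe
  opcode bits[15:12]=0xf: jsr/J
  imm@[11:0]=0xffe (s12→-2) ⇒ #-2
  target = base 0xc3d6 + off 0x06 + 2 + imm -2 = 0xc3dc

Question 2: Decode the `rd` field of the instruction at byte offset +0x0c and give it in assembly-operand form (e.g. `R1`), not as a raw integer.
R1

off 0x0c: read 00 d2 as little → 0xd200
  opcode bits[15:12]=0xd: decr/R
  rd@[11:9]=0x1 ⇒ R1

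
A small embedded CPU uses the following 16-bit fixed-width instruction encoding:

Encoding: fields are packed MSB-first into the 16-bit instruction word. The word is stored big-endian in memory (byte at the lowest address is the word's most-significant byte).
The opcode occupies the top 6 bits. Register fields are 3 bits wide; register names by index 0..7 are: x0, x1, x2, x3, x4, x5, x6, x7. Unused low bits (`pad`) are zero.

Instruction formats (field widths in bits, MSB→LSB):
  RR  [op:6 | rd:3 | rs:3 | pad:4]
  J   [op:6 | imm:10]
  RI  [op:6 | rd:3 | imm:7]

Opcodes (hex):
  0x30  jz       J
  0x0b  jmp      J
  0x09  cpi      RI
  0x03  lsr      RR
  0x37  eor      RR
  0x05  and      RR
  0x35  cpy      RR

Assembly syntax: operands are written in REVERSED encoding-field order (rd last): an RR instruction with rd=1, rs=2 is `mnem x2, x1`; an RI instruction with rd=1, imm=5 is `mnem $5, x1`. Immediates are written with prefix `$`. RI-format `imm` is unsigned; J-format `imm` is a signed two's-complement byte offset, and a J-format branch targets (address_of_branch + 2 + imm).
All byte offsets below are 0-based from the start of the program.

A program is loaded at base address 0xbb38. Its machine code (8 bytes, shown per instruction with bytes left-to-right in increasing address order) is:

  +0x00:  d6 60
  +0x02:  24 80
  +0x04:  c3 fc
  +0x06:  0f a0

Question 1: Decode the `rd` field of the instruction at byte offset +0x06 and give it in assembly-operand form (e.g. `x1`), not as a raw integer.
x7

@+06  big-endian(0f a0) = 0x0fa0
  op=0x0fa0>>10=0x3 ⇒ lsr (RR)
  rd@[9:7]=0x7 ⇒ x7
  rs@[6:4]=0x2 ⇒ x2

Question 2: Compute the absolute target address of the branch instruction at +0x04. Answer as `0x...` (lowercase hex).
0xbb3a

+0x04: c3 fc ⇒ word 0xc3fc (big)
  op=0xc3fc>>10=0x30 ⇒ jz (J)
  imm@[9:0]=0x3fc (s10→-4) ⇒ $-4
  target = base 0xbb38 + off 0x04 + 2 + imm -4 = 0xbb3a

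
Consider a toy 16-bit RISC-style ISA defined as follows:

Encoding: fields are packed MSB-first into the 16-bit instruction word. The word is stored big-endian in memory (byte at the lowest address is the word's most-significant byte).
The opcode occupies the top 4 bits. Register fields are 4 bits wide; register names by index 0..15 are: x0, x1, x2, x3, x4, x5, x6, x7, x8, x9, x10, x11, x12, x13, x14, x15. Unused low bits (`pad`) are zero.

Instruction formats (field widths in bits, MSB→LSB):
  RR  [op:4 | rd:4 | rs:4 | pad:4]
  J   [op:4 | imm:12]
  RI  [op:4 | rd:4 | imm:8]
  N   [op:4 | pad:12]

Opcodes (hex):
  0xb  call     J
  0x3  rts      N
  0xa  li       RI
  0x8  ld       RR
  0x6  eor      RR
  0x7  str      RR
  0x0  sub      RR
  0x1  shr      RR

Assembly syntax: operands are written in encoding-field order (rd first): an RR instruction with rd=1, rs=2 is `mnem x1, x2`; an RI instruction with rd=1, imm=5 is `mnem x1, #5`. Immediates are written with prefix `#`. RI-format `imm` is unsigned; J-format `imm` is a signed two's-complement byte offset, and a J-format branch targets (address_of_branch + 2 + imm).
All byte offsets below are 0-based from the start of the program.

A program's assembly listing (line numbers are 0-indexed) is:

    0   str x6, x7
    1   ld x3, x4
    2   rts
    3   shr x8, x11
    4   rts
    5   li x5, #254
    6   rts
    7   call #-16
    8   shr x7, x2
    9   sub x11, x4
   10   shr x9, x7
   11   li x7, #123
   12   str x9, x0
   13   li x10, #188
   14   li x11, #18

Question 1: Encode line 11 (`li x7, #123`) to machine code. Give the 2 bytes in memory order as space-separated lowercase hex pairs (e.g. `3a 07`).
line 11 (li): pack op=0xa:4|rd=7:4|imm=123:8 = 0xa77b; big→ a7 7b

a7 7b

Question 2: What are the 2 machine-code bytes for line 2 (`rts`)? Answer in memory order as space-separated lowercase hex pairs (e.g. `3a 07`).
30 00

2. rts fields op=0x3:4|pad=0:12 → word 3000h → 30 00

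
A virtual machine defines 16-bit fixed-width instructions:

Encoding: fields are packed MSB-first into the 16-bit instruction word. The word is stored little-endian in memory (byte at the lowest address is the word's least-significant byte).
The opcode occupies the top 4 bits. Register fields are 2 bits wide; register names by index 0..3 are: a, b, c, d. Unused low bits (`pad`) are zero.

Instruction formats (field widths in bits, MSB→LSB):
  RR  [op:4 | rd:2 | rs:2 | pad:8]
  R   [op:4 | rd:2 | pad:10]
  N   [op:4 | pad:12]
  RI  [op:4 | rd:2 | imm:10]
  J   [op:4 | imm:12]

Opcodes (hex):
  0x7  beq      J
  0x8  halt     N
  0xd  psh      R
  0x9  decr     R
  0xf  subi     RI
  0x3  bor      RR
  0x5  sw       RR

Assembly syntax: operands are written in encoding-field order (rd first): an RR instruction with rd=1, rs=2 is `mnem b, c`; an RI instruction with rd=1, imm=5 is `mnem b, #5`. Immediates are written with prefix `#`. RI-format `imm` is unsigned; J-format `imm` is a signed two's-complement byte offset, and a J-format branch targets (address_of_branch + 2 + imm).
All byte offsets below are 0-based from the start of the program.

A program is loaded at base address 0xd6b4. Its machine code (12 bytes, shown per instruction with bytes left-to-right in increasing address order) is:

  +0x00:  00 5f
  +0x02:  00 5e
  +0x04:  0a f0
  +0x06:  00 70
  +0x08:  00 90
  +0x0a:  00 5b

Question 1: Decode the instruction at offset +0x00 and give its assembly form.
sw d, d

off 0x00: read 00 5f as little → 0x5f00
  op=0x5f00>>12=0x5 ⇒ sw (RR)
  rd: (w>>10)&0x3=0x3 → d
  rs: (w>>8)&0x3=0x3 → d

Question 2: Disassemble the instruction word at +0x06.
beq #0

[06] 00 70 → 0x7000
  opcode bits[15:12]=0x7: beq/J
  imm: (w>>0)&0xfff=0x0 → #0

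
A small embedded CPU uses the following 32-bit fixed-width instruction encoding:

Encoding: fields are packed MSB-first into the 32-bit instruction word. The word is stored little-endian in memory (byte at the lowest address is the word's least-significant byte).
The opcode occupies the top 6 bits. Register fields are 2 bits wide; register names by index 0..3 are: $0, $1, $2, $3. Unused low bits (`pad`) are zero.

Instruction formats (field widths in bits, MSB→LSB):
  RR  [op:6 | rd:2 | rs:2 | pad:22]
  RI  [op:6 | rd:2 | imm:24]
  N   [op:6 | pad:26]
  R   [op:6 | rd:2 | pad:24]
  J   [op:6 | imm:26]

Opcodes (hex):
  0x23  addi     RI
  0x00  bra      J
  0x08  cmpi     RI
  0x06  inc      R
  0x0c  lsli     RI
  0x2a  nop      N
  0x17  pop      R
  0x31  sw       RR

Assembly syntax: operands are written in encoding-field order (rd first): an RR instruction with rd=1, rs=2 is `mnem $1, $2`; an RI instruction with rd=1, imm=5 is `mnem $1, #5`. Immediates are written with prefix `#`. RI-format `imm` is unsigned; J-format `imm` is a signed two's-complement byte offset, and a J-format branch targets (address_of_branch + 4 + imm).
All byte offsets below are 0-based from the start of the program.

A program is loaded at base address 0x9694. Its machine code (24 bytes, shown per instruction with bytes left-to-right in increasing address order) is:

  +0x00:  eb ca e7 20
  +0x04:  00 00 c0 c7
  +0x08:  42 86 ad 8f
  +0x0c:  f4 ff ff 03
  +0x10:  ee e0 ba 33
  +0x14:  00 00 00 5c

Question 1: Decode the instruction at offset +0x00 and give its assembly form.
cmpi $0, #15190763

off 0x00: read eb ca e7 20 as little → 0x20e7caeb
  top 6b → 0x8 → cmpi [RI]
  [25:24] rd=0 = $0
  [23:0] imm=15190763 = #15190763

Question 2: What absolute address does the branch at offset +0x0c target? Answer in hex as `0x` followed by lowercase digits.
@+0c  little-endian(f4 ff ff 03) = 0x03fffff4
  opcode bits[31:26]=0x0: bra/J
  [25:0] imm=67108852 (s26→-12) = #-12
  target = base 0x9694 + off 0x0c + 4 + imm -12 = 0x9698

0x9698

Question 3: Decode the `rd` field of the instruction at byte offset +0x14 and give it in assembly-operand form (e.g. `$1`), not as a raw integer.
[14] 00 00 00 5c → 0x5c000000
  op=0x5c000000>>26=0x17 ⇒ pop (R)
  rd@[25:24]=0x0 ⇒ $0

$0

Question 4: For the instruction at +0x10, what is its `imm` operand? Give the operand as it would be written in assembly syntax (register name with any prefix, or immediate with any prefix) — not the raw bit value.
[10] ee e0 ba 33 → 0x33bae0ee
  op=0x33bae0ee>>26=0xc ⇒ lsli (RI)
  rd: (w>>24)&0x3=0x3 → $3
  imm: (w>>0)&0xffffff=0xbae0ee → #12247278

#12247278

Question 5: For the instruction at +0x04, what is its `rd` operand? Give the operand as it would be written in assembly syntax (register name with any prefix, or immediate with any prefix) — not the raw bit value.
$3

@+04  little-endian(00 00 c0 c7) = 0xc7c00000
  op=0xc7c00000>>26=0x31 ⇒ sw (RR)
  [25:24] rd=3 = $3
  [23:22] rs=3 = $3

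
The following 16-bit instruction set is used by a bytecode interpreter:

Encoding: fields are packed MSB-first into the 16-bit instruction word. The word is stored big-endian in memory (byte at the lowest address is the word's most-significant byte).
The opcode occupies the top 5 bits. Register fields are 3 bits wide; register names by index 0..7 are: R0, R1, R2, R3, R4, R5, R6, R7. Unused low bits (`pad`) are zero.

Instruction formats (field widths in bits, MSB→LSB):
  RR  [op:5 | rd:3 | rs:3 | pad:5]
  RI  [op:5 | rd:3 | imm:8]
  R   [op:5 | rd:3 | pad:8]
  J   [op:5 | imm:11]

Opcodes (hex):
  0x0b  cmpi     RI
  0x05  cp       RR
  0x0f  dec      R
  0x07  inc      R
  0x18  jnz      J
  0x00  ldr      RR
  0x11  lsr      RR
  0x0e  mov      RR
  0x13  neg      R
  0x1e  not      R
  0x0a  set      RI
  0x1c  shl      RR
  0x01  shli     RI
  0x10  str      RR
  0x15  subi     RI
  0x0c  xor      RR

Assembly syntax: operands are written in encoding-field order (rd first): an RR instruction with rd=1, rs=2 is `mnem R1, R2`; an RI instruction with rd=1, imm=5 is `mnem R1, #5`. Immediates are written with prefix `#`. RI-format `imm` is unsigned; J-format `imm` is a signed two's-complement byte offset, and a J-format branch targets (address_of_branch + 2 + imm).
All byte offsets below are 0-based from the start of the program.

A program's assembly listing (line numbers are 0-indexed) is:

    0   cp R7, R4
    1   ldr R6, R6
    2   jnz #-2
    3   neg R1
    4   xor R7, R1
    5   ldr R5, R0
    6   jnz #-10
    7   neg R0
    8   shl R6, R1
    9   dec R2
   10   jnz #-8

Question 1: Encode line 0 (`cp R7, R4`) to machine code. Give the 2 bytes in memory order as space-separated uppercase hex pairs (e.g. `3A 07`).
2F 80

L0: cp op=0x5:5|rd=7:3|rs=4:3|pad=0:5 ⇒ 0x2f80 ⇒ big 2f 80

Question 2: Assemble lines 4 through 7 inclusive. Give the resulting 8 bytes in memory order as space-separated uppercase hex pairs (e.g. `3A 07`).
L4: xor op=0xc:5|rd=7:3|rs=1:3|pad=0:5 ⇒ 0x6720 ⇒ big 67 20
L5: ldr op=0x0:5|rd=5:3|rs=0:3|pad=0:5 ⇒ 0x0500 ⇒ big 05 00
L6: jnz op=0x18:5|imm=-10:11 ⇒ 0xc7f6 ⇒ big c7 f6
L7: neg op=0x13:5|rd=0:3|pad=0:8 ⇒ 0x9800 ⇒ big 98 00

67 20 05 00 C7 F6 98 00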